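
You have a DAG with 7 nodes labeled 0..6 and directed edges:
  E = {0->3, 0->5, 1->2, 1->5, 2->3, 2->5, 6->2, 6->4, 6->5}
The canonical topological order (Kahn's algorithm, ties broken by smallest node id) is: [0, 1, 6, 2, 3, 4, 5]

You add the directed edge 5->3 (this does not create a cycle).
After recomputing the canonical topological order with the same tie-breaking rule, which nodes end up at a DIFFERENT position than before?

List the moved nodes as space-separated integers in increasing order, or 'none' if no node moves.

Answer: 3 4 5

Derivation:
Old toposort: [0, 1, 6, 2, 3, 4, 5]
Added edge 5->3
Recompute Kahn (smallest-id tiebreak):
  initial in-degrees: [0, 0, 2, 3, 1, 4, 0]
  ready (indeg=0): [0, 1, 6]
  pop 0: indeg[3]->2; indeg[5]->3 | ready=[1, 6] | order so far=[0]
  pop 1: indeg[2]->1; indeg[5]->2 | ready=[6] | order so far=[0, 1]
  pop 6: indeg[2]->0; indeg[4]->0; indeg[5]->1 | ready=[2, 4] | order so far=[0, 1, 6]
  pop 2: indeg[3]->1; indeg[5]->0 | ready=[4, 5] | order so far=[0, 1, 6, 2]
  pop 4: no out-edges | ready=[5] | order so far=[0, 1, 6, 2, 4]
  pop 5: indeg[3]->0 | ready=[3] | order so far=[0, 1, 6, 2, 4, 5]
  pop 3: no out-edges | ready=[] | order so far=[0, 1, 6, 2, 4, 5, 3]
New canonical toposort: [0, 1, 6, 2, 4, 5, 3]
Compare positions:
  Node 0: index 0 -> 0 (same)
  Node 1: index 1 -> 1 (same)
  Node 2: index 3 -> 3 (same)
  Node 3: index 4 -> 6 (moved)
  Node 4: index 5 -> 4 (moved)
  Node 5: index 6 -> 5 (moved)
  Node 6: index 2 -> 2 (same)
Nodes that changed position: 3 4 5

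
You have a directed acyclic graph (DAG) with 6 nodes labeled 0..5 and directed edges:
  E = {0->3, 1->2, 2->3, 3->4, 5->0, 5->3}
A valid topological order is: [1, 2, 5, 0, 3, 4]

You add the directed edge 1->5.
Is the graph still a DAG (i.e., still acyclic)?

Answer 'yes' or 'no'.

Given toposort: [1, 2, 5, 0, 3, 4]
Position of 1: index 0; position of 5: index 2
New edge 1->5: forward
Forward edge: respects the existing order. Still a DAG, same toposort still valid.
Still a DAG? yes

Answer: yes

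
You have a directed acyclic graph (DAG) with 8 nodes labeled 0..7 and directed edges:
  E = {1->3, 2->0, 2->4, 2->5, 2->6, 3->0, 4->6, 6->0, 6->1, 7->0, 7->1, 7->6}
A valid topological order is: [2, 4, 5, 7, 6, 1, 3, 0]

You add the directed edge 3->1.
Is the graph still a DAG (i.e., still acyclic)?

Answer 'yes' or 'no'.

Given toposort: [2, 4, 5, 7, 6, 1, 3, 0]
Position of 3: index 6; position of 1: index 5
New edge 3->1: backward (u after v in old order)
Backward edge: old toposort is now invalid. Check if this creates a cycle.
Does 1 already reach 3? Reachable from 1: [0, 1, 3]. YES -> cycle!
Still a DAG? no

Answer: no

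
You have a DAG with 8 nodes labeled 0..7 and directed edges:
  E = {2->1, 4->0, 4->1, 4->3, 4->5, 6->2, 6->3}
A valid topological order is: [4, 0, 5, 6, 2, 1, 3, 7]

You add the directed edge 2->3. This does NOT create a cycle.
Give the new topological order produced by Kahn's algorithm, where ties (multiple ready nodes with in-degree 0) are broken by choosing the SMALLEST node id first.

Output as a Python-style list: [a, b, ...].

Old toposort: [4, 0, 5, 6, 2, 1, 3, 7]
Added edge: 2->3
Position of 2 (4) < position of 3 (6). Old order still valid.
Run Kahn's algorithm (break ties by smallest node id):
  initial in-degrees: [1, 2, 1, 3, 0, 1, 0, 0]
  ready (indeg=0): [4, 6, 7]
  pop 4: indeg[0]->0; indeg[1]->1; indeg[3]->2; indeg[5]->0 | ready=[0, 5, 6, 7] | order so far=[4]
  pop 0: no out-edges | ready=[5, 6, 7] | order so far=[4, 0]
  pop 5: no out-edges | ready=[6, 7] | order so far=[4, 0, 5]
  pop 6: indeg[2]->0; indeg[3]->1 | ready=[2, 7] | order so far=[4, 0, 5, 6]
  pop 2: indeg[1]->0; indeg[3]->0 | ready=[1, 3, 7] | order so far=[4, 0, 5, 6, 2]
  pop 1: no out-edges | ready=[3, 7] | order so far=[4, 0, 5, 6, 2, 1]
  pop 3: no out-edges | ready=[7] | order so far=[4, 0, 5, 6, 2, 1, 3]
  pop 7: no out-edges | ready=[] | order so far=[4, 0, 5, 6, 2, 1, 3, 7]
  Result: [4, 0, 5, 6, 2, 1, 3, 7]

Answer: [4, 0, 5, 6, 2, 1, 3, 7]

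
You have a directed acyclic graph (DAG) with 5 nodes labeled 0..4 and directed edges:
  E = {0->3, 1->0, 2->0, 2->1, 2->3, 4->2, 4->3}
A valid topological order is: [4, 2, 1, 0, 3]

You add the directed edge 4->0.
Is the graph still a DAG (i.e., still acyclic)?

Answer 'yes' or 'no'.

Answer: yes

Derivation:
Given toposort: [4, 2, 1, 0, 3]
Position of 4: index 0; position of 0: index 3
New edge 4->0: forward
Forward edge: respects the existing order. Still a DAG, same toposort still valid.
Still a DAG? yes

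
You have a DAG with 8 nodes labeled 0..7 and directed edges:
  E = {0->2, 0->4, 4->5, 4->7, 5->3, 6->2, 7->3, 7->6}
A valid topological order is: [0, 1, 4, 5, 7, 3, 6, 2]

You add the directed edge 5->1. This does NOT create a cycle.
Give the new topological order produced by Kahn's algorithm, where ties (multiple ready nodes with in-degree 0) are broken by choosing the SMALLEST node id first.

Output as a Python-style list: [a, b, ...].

Answer: [0, 4, 5, 1, 7, 3, 6, 2]

Derivation:
Old toposort: [0, 1, 4, 5, 7, 3, 6, 2]
Added edge: 5->1
Position of 5 (3) > position of 1 (1). Must reorder: 5 must now come before 1.
Run Kahn's algorithm (break ties by smallest node id):
  initial in-degrees: [0, 1, 2, 2, 1, 1, 1, 1]
  ready (indeg=0): [0]
  pop 0: indeg[2]->1; indeg[4]->0 | ready=[4] | order so far=[0]
  pop 4: indeg[5]->0; indeg[7]->0 | ready=[5, 7] | order so far=[0, 4]
  pop 5: indeg[1]->0; indeg[3]->1 | ready=[1, 7] | order so far=[0, 4, 5]
  pop 1: no out-edges | ready=[7] | order so far=[0, 4, 5, 1]
  pop 7: indeg[3]->0; indeg[6]->0 | ready=[3, 6] | order so far=[0, 4, 5, 1, 7]
  pop 3: no out-edges | ready=[6] | order so far=[0, 4, 5, 1, 7, 3]
  pop 6: indeg[2]->0 | ready=[2] | order so far=[0, 4, 5, 1, 7, 3, 6]
  pop 2: no out-edges | ready=[] | order so far=[0, 4, 5, 1, 7, 3, 6, 2]
  Result: [0, 4, 5, 1, 7, 3, 6, 2]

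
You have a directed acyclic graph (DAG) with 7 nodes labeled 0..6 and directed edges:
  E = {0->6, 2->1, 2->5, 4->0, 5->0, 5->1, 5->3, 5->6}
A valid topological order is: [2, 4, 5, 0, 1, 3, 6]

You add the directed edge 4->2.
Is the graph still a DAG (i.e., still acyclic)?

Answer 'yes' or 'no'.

Answer: yes

Derivation:
Given toposort: [2, 4, 5, 0, 1, 3, 6]
Position of 4: index 1; position of 2: index 0
New edge 4->2: backward (u after v in old order)
Backward edge: old toposort is now invalid. Check if this creates a cycle.
Does 2 already reach 4? Reachable from 2: [0, 1, 2, 3, 5, 6]. NO -> still a DAG (reorder needed).
Still a DAG? yes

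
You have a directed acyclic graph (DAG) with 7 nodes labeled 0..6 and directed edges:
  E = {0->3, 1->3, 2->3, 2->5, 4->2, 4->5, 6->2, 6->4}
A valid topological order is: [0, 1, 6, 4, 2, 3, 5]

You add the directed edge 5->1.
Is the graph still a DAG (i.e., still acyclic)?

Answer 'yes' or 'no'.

Given toposort: [0, 1, 6, 4, 2, 3, 5]
Position of 5: index 6; position of 1: index 1
New edge 5->1: backward (u after v in old order)
Backward edge: old toposort is now invalid. Check if this creates a cycle.
Does 1 already reach 5? Reachable from 1: [1, 3]. NO -> still a DAG (reorder needed).
Still a DAG? yes

Answer: yes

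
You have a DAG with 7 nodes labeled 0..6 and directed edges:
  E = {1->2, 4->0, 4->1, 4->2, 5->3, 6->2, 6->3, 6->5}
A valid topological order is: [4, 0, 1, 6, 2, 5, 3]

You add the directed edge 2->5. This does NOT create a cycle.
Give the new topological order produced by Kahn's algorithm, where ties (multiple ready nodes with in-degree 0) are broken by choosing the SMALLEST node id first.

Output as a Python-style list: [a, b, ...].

Answer: [4, 0, 1, 6, 2, 5, 3]

Derivation:
Old toposort: [4, 0, 1, 6, 2, 5, 3]
Added edge: 2->5
Position of 2 (4) < position of 5 (5). Old order still valid.
Run Kahn's algorithm (break ties by smallest node id):
  initial in-degrees: [1, 1, 3, 2, 0, 2, 0]
  ready (indeg=0): [4, 6]
  pop 4: indeg[0]->0; indeg[1]->0; indeg[2]->2 | ready=[0, 1, 6] | order so far=[4]
  pop 0: no out-edges | ready=[1, 6] | order so far=[4, 0]
  pop 1: indeg[2]->1 | ready=[6] | order so far=[4, 0, 1]
  pop 6: indeg[2]->0; indeg[3]->1; indeg[5]->1 | ready=[2] | order so far=[4, 0, 1, 6]
  pop 2: indeg[5]->0 | ready=[5] | order so far=[4, 0, 1, 6, 2]
  pop 5: indeg[3]->0 | ready=[3] | order so far=[4, 0, 1, 6, 2, 5]
  pop 3: no out-edges | ready=[] | order so far=[4, 0, 1, 6, 2, 5, 3]
  Result: [4, 0, 1, 6, 2, 5, 3]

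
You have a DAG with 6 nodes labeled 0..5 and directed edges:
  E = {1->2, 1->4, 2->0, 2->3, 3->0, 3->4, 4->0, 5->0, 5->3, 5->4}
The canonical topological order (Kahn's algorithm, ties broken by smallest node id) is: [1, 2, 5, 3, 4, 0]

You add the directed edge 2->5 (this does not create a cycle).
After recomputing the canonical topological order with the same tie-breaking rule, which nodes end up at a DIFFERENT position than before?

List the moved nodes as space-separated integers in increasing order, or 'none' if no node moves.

Old toposort: [1, 2, 5, 3, 4, 0]
Added edge 2->5
Recompute Kahn (smallest-id tiebreak):
  initial in-degrees: [4, 0, 1, 2, 3, 1]
  ready (indeg=0): [1]
  pop 1: indeg[2]->0; indeg[4]->2 | ready=[2] | order so far=[1]
  pop 2: indeg[0]->3; indeg[3]->1; indeg[5]->0 | ready=[5] | order so far=[1, 2]
  pop 5: indeg[0]->2; indeg[3]->0; indeg[4]->1 | ready=[3] | order so far=[1, 2, 5]
  pop 3: indeg[0]->1; indeg[4]->0 | ready=[4] | order so far=[1, 2, 5, 3]
  pop 4: indeg[0]->0 | ready=[0] | order so far=[1, 2, 5, 3, 4]
  pop 0: no out-edges | ready=[] | order so far=[1, 2, 5, 3, 4, 0]
New canonical toposort: [1, 2, 5, 3, 4, 0]
Compare positions:
  Node 0: index 5 -> 5 (same)
  Node 1: index 0 -> 0 (same)
  Node 2: index 1 -> 1 (same)
  Node 3: index 3 -> 3 (same)
  Node 4: index 4 -> 4 (same)
  Node 5: index 2 -> 2 (same)
Nodes that changed position: none

Answer: none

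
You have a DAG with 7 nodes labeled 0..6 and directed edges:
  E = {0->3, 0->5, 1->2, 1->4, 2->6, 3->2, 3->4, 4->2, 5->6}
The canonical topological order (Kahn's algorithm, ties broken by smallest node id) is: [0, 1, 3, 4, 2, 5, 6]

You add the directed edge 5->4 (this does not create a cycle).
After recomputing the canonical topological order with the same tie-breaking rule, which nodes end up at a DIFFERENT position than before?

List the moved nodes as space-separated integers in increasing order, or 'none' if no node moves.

Old toposort: [0, 1, 3, 4, 2, 5, 6]
Added edge 5->4
Recompute Kahn (smallest-id tiebreak):
  initial in-degrees: [0, 0, 3, 1, 3, 1, 2]
  ready (indeg=0): [0, 1]
  pop 0: indeg[3]->0; indeg[5]->0 | ready=[1, 3, 5] | order so far=[0]
  pop 1: indeg[2]->2; indeg[4]->2 | ready=[3, 5] | order so far=[0, 1]
  pop 3: indeg[2]->1; indeg[4]->1 | ready=[5] | order so far=[0, 1, 3]
  pop 5: indeg[4]->0; indeg[6]->1 | ready=[4] | order so far=[0, 1, 3, 5]
  pop 4: indeg[2]->0 | ready=[2] | order so far=[0, 1, 3, 5, 4]
  pop 2: indeg[6]->0 | ready=[6] | order so far=[0, 1, 3, 5, 4, 2]
  pop 6: no out-edges | ready=[] | order so far=[0, 1, 3, 5, 4, 2, 6]
New canonical toposort: [0, 1, 3, 5, 4, 2, 6]
Compare positions:
  Node 0: index 0 -> 0 (same)
  Node 1: index 1 -> 1 (same)
  Node 2: index 4 -> 5 (moved)
  Node 3: index 2 -> 2 (same)
  Node 4: index 3 -> 4 (moved)
  Node 5: index 5 -> 3 (moved)
  Node 6: index 6 -> 6 (same)
Nodes that changed position: 2 4 5

Answer: 2 4 5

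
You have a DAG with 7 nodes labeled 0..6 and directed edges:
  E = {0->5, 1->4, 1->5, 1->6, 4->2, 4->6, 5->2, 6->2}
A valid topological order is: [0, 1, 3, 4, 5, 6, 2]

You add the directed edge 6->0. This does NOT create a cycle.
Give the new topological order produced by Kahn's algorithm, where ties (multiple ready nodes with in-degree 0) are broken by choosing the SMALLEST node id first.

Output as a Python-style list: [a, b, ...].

Answer: [1, 3, 4, 6, 0, 5, 2]

Derivation:
Old toposort: [0, 1, 3, 4, 5, 6, 2]
Added edge: 6->0
Position of 6 (5) > position of 0 (0). Must reorder: 6 must now come before 0.
Run Kahn's algorithm (break ties by smallest node id):
  initial in-degrees: [1, 0, 3, 0, 1, 2, 2]
  ready (indeg=0): [1, 3]
  pop 1: indeg[4]->0; indeg[5]->1; indeg[6]->1 | ready=[3, 4] | order so far=[1]
  pop 3: no out-edges | ready=[4] | order so far=[1, 3]
  pop 4: indeg[2]->2; indeg[6]->0 | ready=[6] | order so far=[1, 3, 4]
  pop 6: indeg[0]->0; indeg[2]->1 | ready=[0] | order so far=[1, 3, 4, 6]
  pop 0: indeg[5]->0 | ready=[5] | order so far=[1, 3, 4, 6, 0]
  pop 5: indeg[2]->0 | ready=[2] | order so far=[1, 3, 4, 6, 0, 5]
  pop 2: no out-edges | ready=[] | order so far=[1, 3, 4, 6, 0, 5, 2]
  Result: [1, 3, 4, 6, 0, 5, 2]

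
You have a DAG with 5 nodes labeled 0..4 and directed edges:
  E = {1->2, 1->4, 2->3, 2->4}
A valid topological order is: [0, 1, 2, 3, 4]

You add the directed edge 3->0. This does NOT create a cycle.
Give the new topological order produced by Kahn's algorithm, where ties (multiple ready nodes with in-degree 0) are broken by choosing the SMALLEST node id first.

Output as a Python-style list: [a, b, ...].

Answer: [1, 2, 3, 0, 4]

Derivation:
Old toposort: [0, 1, 2, 3, 4]
Added edge: 3->0
Position of 3 (3) > position of 0 (0). Must reorder: 3 must now come before 0.
Run Kahn's algorithm (break ties by smallest node id):
  initial in-degrees: [1, 0, 1, 1, 2]
  ready (indeg=0): [1]
  pop 1: indeg[2]->0; indeg[4]->1 | ready=[2] | order so far=[1]
  pop 2: indeg[3]->0; indeg[4]->0 | ready=[3, 4] | order so far=[1, 2]
  pop 3: indeg[0]->0 | ready=[0, 4] | order so far=[1, 2, 3]
  pop 0: no out-edges | ready=[4] | order so far=[1, 2, 3, 0]
  pop 4: no out-edges | ready=[] | order so far=[1, 2, 3, 0, 4]
  Result: [1, 2, 3, 0, 4]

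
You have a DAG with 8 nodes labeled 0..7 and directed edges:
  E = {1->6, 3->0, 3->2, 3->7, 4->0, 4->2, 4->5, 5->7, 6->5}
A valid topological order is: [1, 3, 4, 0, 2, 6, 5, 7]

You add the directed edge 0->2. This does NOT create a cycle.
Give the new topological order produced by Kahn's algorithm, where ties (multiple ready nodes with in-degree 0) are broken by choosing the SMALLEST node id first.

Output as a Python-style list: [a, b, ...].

Answer: [1, 3, 4, 0, 2, 6, 5, 7]

Derivation:
Old toposort: [1, 3, 4, 0, 2, 6, 5, 7]
Added edge: 0->2
Position of 0 (3) < position of 2 (4). Old order still valid.
Run Kahn's algorithm (break ties by smallest node id):
  initial in-degrees: [2, 0, 3, 0, 0, 2, 1, 2]
  ready (indeg=0): [1, 3, 4]
  pop 1: indeg[6]->0 | ready=[3, 4, 6] | order so far=[1]
  pop 3: indeg[0]->1; indeg[2]->2; indeg[7]->1 | ready=[4, 6] | order so far=[1, 3]
  pop 4: indeg[0]->0; indeg[2]->1; indeg[5]->1 | ready=[0, 6] | order so far=[1, 3, 4]
  pop 0: indeg[2]->0 | ready=[2, 6] | order so far=[1, 3, 4, 0]
  pop 2: no out-edges | ready=[6] | order so far=[1, 3, 4, 0, 2]
  pop 6: indeg[5]->0 | ready=[5] | order so far=[1, 3, 4, 0, 2, 6]
  pop 5: indeg[7]->0 | ready=[7] | order so far=[1, 3, 4, 0, 2, 6, 5]
  pop 7: no out-edges | ready=[] | order so far=[1, 3, 4, 0, 2, 6, 5, 7]
  Result: [1, 3, 4, 0, 2, 6, 5, 7]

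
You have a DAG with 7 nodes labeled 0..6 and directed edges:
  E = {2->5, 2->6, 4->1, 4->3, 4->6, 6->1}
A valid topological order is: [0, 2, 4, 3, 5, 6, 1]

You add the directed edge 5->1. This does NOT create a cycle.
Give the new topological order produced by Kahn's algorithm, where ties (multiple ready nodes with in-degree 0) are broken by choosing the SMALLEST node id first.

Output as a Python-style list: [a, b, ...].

Answer: [0, 2, 4, 3, 5, 6, 1]

Derivation:
Old toposort: [0, 2, 4, 3, 5, 6, 1]
Added edge: 5->1
Position of 5 (4) < position of 1 (6). Old order still valid.
Run Kahn's algorithm (break ties by smallest node id):
  initial in-degrees: [0, 3, 0, 1, 0, 1, 2]
  ready (indeg=0): [0, 2, 4]
  pop 0: no out-edges | ready=[2, 4] | order so far=[0]
  pop 2: indeg[5]->0; indeg[6]->1 | ready=[4, 5] | order so far=[0, 2]
  pop 4: indeg[1]->2; indeg[3]->0; indeg[6]->0 | ready=[3, 5, 6] | order so far=[0, 2, 4]
  pop 3: no out-edges | ready=[5, 6] | order so far=[0, 2, 4, 3]
  pop 5: indeg[1]->1 | ready=[6] | order so far=[0, 2, 4, 3, 5]
  pop 6: indeg[1]->0 | ready=[1] | order so far=[0, 2, 4, 3, 5, 6]
  pop 1: no out-edges | ready=[] | order so far=[0, 2, 4, 3, 5, 6, 1]
  Result: [0, 2, 4, 3, 5, 6, 1]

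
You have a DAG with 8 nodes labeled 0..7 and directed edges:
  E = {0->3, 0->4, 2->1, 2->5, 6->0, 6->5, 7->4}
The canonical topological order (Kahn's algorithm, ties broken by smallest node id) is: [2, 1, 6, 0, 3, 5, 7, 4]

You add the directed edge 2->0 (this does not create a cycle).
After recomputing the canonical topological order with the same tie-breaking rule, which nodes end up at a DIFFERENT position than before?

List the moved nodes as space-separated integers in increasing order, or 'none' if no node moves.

Old toposort: [2, 1, 6, 0, 3, 5, 7, 4]
Added edge 2->0
Recompute Kahn (smallest-id tiebreak):
  initial in-degrees: [2, 1, 0, 1, 2, 2, 0, 0]
  ready (indeg=0): [2, 6, 7]
  pop 2: indeg[0]->1; indeg[1]->0; indeg[5]->1 | ready=[1, 6, 7] | order so far=[2]
  pop 1: no out-edges | ready=[6, 7] | order so far=[2, 1]
  pop 6: indeg[0]->0; indeg[5]->0 | ready=[0, 5, 7] | order so far=[2, 1, 6]
  pop 0: indeg[3]->0; indeg[4]->1 | ready=[3, 5, 7] | order so far=[2, 1, 6, 0]
  pop 3: no out-edges | ready=[5, 7] | order so far=[2, 1, 6, 0, 3]
  pop 5: no out-edges | ready=[7] | order so far=[2, 1, 6, 0, 3, 5]
  pop 7: indeg[4]->0 | ready=[4] | order so far=[2, 1, 6, 0, 3, 5, 7]
  pop 4: no out-edges | ready=[] | order so far=[2, 1, 6, 0, 3, 5, 7, 4]
New canonical toposort: [2, 1, 6, 0, 3, 5, 7, 4]
Compare positions:
  Node 0: index 3 -> 3 (same)
  Node 1: index 1 -> 1 (same)
  Node 2: index 0 -> 0 (same)
  Node 3: index 4 -> 4 (same)
  Node 4: index 7 -> 7 (same)
  Node 5: index 5 -> 5 (same)
  Node 6: index 2 -> 2 (same)
  Node 7: index 6 -> 6 (same)
Nodes that changed position: none

Answer: none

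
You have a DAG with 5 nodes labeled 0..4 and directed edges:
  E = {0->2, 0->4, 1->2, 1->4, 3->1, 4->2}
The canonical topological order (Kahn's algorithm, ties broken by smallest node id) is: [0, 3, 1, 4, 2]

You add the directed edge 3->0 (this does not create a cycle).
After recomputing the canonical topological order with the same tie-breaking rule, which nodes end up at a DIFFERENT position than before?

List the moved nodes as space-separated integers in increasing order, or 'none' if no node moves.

Old toposort: [0, 3, 1, 4, 2]
Added edge 3->0
Recompute Kahn (smallest-id tiebreak):
  initial in-degrees: [1, 1, 3, 0, 2]
  ready (indeg=0): [3]
  pop 3: indeg[0]->0; indeg[1]->0 | ready=[0, 1] | order so far=[3]
  pop 0: indeg[2]->2; indeg[4]->1 | ready=[1] | order so far=[3, 0]
  pop 1: indeg[2]->1; indeg[4]->0 | ready=[4] | order so far=[3, 0, 1]
  pop 4: indeg[2]->0 | ready=[2] | order so far=[3, 0, 1, 4]
  pop 2: no out-edges | ready=[] | order so far=[3, 0, 1, 4, 2]
New canonical toposort: [3, 0, 1, 4, 2]
Compare positions:
  Node 0: index 0 -> 1 (moved)
  Node 1: index 2 -> 2 (same)
  Node 2: index 4 -> 4 (same)
  Node 3: index 1 -> 0 (moved)
  Node 4: index 3 -> 3 (same)
Nodes that changed position: 0 3

Answer: 0 3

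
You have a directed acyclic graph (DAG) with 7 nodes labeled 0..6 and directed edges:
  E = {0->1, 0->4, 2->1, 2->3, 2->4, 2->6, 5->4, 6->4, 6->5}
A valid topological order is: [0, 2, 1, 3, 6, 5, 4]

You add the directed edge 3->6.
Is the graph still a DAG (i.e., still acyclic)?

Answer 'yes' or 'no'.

Given toposort: [0, 2, 1, 3, 6, 5, 4]
Position of 3: index 3; position of 6: index 4
New edge 3->6: forward
Forward edge: respects the existing order. Still a DAG, same toposort still valid.
Still a DAG? yes

Answer: yes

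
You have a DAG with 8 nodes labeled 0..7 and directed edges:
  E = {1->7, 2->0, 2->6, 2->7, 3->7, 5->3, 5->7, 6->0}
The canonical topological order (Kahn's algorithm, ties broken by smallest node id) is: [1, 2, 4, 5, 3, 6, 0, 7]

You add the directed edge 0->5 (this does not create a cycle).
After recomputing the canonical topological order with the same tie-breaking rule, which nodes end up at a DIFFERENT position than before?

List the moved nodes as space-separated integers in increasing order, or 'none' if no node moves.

Old toposort: [1, 2, 4, 5, 3, 6, 0, 7]
Added edge 0->5
Recompute Kahn (smallest-id tiebreak):
  initial in-degrees: [2, 0, 0, 1, 0, 1, 1, 4]
  ready (indeg=0): [1, 2, 4]
  pop 1: indeg[7]->3 | ready=[2, 4] | order so far=[1]
  pop 2: indeg[0]->1; indeg[6]->0; indeg[7]->2 | ready=[4, 6] | order so far=[1, 2]
  pop 4: no out-edges | ready=[6] | order so far=[1, 2, 4]
  pop 6: indeg[0]->0 | ready=[0] | order so far=[1, 2, 4, 6]
  pop 0: indeg[5]->0 | ready=[5] | order so far=[1, 2, 4, 6, 0]
  pop 5: indeg[3]->0; indeg[7]->1 | ready=[3] | order so far=[1, 2, 4, 6, 0, 5]
  pop 3: indeg[7]->0 | ready=[7] | order so far=[1, 2, 4, 6, 0, 5, 3]
  pop 7: no out-edges | ready=[] | order so far=[1, 2, 4, 6, 0, 5, 3, 7]
New canonical toposort: [1, 2, 4, 6, 0, 5, 3, 7]
Compare positions:
  Node 0: index 6 -> 4 (moved)
  Node 1: index 0 -> 0 (same)
  Node 2: index 1 -> 1 (same)
  Node 3: index 4 -> 6 (moved)
  Node 4: index 2 -> 2 (same)
  Node 5: index 3 -> 5 (moved)
  Node 6: index 5 -> 3 (moved)
  Node 7: index 7 -> 7 (same)
Nodes that changed position: 0 3 5 6

Answer: 0 3 5 6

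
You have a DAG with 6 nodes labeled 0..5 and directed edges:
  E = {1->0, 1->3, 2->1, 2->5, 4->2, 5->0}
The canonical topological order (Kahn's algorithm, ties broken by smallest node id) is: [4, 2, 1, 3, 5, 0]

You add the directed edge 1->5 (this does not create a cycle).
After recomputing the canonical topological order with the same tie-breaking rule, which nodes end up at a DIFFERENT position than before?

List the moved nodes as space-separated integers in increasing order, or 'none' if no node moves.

Old toposort: [4, 2, 1, 3, 5, 0]
Added edge 1->5
Recompute Kahn (smallest-id tiebreak):
  initial in-degrees: [2, 1, 1, 1, 0, 2]
  ready (indeg=0): [4]
  pop 4: indeg[2]->0 | ready=[2] | order so far=[4]
  pop 2: indeg[1]->0; indeg[5]->1 | ready=[1] | order so far=[4, 2]
  pop 1: indeg[0]->1; indeg[3]->0; indeg[5]->0 | ready=[3, 5] | order so far=[4, 2, 1]
  pop 3: no out-edges | ready=[5] | order so far=[4, 2, 1, 3]
  pop 5: indeg[0]->0 | ready=[0] | order so far=[4, 2, 1, 3, 5]
  pop 0: no out-edges | ready=[] | order so far=[4, 2, 1, 3, 5, 0]
New canonical toposort: [4, 2, 1, 3, 5, 0]
Compare positions:
  Node 0: index 5 -> 5 (same)
  Node 1: index 2 -> 2 (same)
  Node 2: index 1 -> 1 (same)
  Node 3: index 3 -> 3 (same)
  Node 4: index 0 -> 0 (same)
  Node 5: index 4 -> 4 (same)
Nodes that changed position: none

Answer: none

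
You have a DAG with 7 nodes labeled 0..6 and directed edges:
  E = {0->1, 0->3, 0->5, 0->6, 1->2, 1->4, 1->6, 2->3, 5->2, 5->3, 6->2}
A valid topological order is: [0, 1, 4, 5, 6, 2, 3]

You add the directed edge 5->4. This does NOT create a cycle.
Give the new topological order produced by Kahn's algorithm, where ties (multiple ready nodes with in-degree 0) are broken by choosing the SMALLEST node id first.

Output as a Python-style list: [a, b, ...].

Old toposort: [0, 1, 4, 5, 6, 2, 3]
Added edge: 5->4
Position of 5 (3) > position of 4 (2). Must reorder: 5 must now come before 4.
Run Kahn's algorithm (break ties by smallest node id):
  initial in-degrees: [0, 1, 3, 3, 2, 1, 2]
  ready (indeg=0): [0]
  pop 0: indeg[1]->0; indeg[3]->2; indeg[5]->0; indeg[6]->1 | ready=[1, 5] | order so far=[0]
  pop 1: indeg[2]->2; indeg[4]->1; indeg[6]->0 | ready=[5, 6] | order so far=[0, 1]
  pop 5: indeg[2]->1; indeg[3]->1; indeg[4]->0 | ready=[4, 6] | order so far=[0, 1, 5]
  pop 4: no out-edges | ready=[6] | order so far=[0, 1, 5, 4]
  pop 6: indeg[2]->0 | ready=[2] | order so far=[0, 1, 5, 4, 6]
  pop 2: indeg[3]->0 | ready=[3] | order so far=[0, 1, 5, 4, 6, 2]
  pop 3: no out-edges | ready=[] | order so far=[0, 1, 5, 4, 6, 2, 3]
  Result: [0, 1, 5, 4, 6, 2, 3]

Answer: [0, 1, 5, 4, 6, 2, 3]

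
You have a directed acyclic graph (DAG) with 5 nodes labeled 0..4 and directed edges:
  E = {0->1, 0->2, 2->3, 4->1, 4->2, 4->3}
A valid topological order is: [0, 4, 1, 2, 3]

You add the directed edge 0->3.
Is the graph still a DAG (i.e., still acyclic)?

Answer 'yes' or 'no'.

Given toposort: [0, 4, 1, 2, 3]
Position of 0: index 0; position of 3: index 4
New edge 0->3: forward
Forward edge: respects the existing order. Still a DAG, same toposort still valid.
Still a DAG? yes

Answer: yes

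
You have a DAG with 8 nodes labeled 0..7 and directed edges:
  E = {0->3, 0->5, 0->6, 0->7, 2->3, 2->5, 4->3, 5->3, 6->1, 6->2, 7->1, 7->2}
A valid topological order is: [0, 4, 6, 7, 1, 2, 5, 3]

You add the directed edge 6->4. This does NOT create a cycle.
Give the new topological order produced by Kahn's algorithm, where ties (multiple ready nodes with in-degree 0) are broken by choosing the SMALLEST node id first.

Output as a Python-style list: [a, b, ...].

Answer: [0, 6, 4, 7, 1, 2, 5, 3]

Derivation:
Old toposort: [0, 4, 6, 7, 1, 2, 5, 3]
Added edge: 6->4
Position of 6 (2) > position of 4 (1). Must reorder: 6 must now come before 4.
Run Kahn's algorithm (break ties by smallest node id):
  initial in-degrees: [0, 2, 2, 4, 1, 2, 1, 1]
  ready (indeg=0): [0]
  pop 0: indeg[3]->3; indeg[5]->1; indeg[6]->0; indeg[7]->0 | ready=[6, 7] | order so far=[0]
  pop 6: indeg[1]->1; indeg[2]->1; indeg[4]->0 | ready=[4, 7] | order so far=[0, 6]
  pop 4: indeg[3]->2 | ready=[7] | order so far=[0, 6, 4]
  pop 7: indeg[1]->0; indeg[2]->0 | ready=[1, 2] | order so far=[0, 6, 4, 7]
  pop 1: no out-edges | ready=[2] | order so far=[0, 6, 4, 7, 1]
  pop 2: indeg[3]->1; indeg[5]->0 | ready=[5] | order so far=[0, 6, 4, 7, 1, 2]
  pop 5: indeg[3]->0 | ready=[3] | order so far=[0, 6, 4, 7, 1, 2, 5]
  pop 3: no out-edges | ready=[] | order so far=[0, 6, 4, 7, 1, 2, 5, 3]
  Result: [0, 6, 4, 7, 1, 2, 5, 3]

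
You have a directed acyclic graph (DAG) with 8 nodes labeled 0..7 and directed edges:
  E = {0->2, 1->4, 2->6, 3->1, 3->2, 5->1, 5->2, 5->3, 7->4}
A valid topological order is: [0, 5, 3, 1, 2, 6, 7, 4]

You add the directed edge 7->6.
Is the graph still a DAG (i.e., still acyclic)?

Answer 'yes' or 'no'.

Given toposort: [0, 5, 3, 1, 2, 6, 7, 4]
Position of 7: index 6; position of 6: index 5
New edge 7->6: backward (u after v in old order)
Backward edge: old toposort is now invalid. Check if this creates a cycle.
Does 6 already reach 7? Reachable from 6: [6]. NO -> still a DAG (reorder needed).
Still a DAG? yes

Answer: yes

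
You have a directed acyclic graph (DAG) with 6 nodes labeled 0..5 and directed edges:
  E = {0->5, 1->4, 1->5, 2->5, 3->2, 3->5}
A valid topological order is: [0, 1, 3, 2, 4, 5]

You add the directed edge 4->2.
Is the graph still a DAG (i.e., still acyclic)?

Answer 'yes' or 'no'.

Given toposort: [0, 1, 3, 2, 4, 5]
Position of 4: index 4; position of 2: index 3
New edge 4->2: backward (u after v in old order)
Backward edge: old toposort is now invalid. Check if this creates a cycle.
Does 2 already reach 4? Reachable from 2: [2, 5]. NO -> still a DAG (reorder needed).
Still a DAG? yes

Answer: yes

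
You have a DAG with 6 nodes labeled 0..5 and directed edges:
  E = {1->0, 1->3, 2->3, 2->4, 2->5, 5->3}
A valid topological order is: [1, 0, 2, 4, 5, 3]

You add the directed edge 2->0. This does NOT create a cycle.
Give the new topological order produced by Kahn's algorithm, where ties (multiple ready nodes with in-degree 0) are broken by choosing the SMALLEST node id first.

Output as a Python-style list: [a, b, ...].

Old toposort: [1, 0, 2, 4, 5, 3]
Added edge: 2->0
Position of 2 (2) > position of 0 (1). Must reorder: 2 must now come before 0.
Run Kahn's algorithm (break ties by smallest node id):
  initial in-degrees: [2, 0, 0, 3, 1, 1]
  ready (indeg=0): [1, 2]
  pop 1: indeg[0]->1; indeg[3]->2 | ready=[2] | order so far=[1]
  pop 2: indeg[0]->0; indeg[3]->1; indeg[4]->0; indeg[5]->0 | ready=[0, 4, 5] | order so far=[1, 2]
  pop 0: no out-edges | ready=[4, 5] | order so far=[1, 2, 0]
  pop 4: no out-edges | ready=[5] | order so far=[1, 2, 0, 4]
  pop 5: indeg[3]->0 | ready=[3] | order so far=[1, 2, 0, 4, 5]
  pop 3: no out-edges | ready=[] | order so far=[1, 2, 0, 4, 5, 3]
  Result: [1, 2, 0, 4, 5, 3]

Answer: [1, 2, 0, 4, 5, 3]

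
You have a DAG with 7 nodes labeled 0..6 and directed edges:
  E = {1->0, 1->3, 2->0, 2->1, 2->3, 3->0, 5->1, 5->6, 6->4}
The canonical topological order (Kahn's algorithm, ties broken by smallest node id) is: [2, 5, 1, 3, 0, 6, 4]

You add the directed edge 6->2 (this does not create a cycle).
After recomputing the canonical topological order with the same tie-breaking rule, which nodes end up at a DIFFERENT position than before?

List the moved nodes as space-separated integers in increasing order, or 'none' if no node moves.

Old toposort: [2, 5, 1, 3, 0, 6, 4]
Added edge 6->2
Recompute Kahn (smallest-id tiebreak):
  initial in-degrees: [3, 2, 1, 2, 1, 0, 1]
  ready (indeg=0): [5]
  pop 5: indeg[1]->1; indeg[6]->0 | ready=[6] | order so far=[5]
  pop 6: indeg[2]->0; indeg[4]->0 | ready=[2, 4] | order so far=[5, 6]
  pop 2: indeg[0]->2; indeg[1]->0; indeg[3]->1 | ready=[1, 4] | order so far=[5, 6, 2]
  pop 1: indeg[0]->1; indeg[3]->0 | ready=[3, 4] | order so far=[5, 6, 2, 1]
  pop 3: indeg[0]->0 | ready=[0, 4] | order so far=[5, 6, 2, 1, 3]
  pop 0: no out-edges | ready=[4] | order so far=[5, 6, 2, 1, 3, 0]
  pop 4: no out-edges | ready=[] | order so far=[5, 6, 2, 1, 3, 0, 4]
New canonical toposort: [5, 6, 2, 1, 3, 0, 4]
Compare positions:
  Node 0: index 4 -> 5 (moved)
  Node 1: index 2 -> 3 (moved)
  Node 2: index 0 -> 2 (moved)
  Node 3: index 3 -> 4 (moved)
  Node 4: index 6 -> 6 (same)
  Node 5: index 1 -> 0 (moved)
  Node 6: index 5 -> 1 (moved)
Nodes that changed position: 0 1 2 3 5 6

Answer: 0 1 2 3 5 6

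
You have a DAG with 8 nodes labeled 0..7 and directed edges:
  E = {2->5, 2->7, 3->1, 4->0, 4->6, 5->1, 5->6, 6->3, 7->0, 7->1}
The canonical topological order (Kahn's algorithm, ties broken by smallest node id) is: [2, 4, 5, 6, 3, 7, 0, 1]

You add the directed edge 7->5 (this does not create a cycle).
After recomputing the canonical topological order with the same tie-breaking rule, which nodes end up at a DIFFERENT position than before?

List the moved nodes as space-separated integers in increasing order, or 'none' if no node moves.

Answer: 0 3 5 6 7

Derivation:
Old toposort: [2, 4, 5, 6, 3, 7, 0, 1]
Added edge 7->5
Recompute Kahn (smallest-id tiebreak):
  initial in-degrees: [2, 3, 0, 1, 0, 2, 2, 1]
  ready (indeg=0): [2, 4]
  pop 2: indeg[5]->1; indeg[7]->0 | ready=[4, 7] | order so far=[2]
  pop 4: indeg[0]->1; indeg[6]->1 | ready=[7] | order so far=[2, 4]
  pop 7: indeg[0]->0; indeg[1]->2; indeg[5]->0 | ready=[0, 5] | order so far=[2, 4, 7]
  pop 0: no out-edges | ready=[5] | order so far=[2, 4, 7, 0]
  pop 5: indeg[1]->1; indeg[6]->0 | ready=[6] | order so far=[2, 4, 7, 0, 5]
  pop 6: indeg[3]->0 | ready=[3] | order so far=[2, 4, 7, 0, 5, 6]
  pop 3: indeg[1]->0 | ready=[1] | order so far=[2, 4, 7, 0, 5, 6, 3]
  pop 1: no out-edges | ready=[] | order so far=[2, 4, 7, 0, 5, 6, 3, 1]
New canonical toposort: [2, 4, 7, 0, 5, 6, 3, 1]
Compare positions:
  Node 0: index 6 -> 3 (moved)
  Node 1: index 7 -> 7 (same)
  Node 2: index 0 -> 0 (same)
  Node 3: index 4 -> 6 (moved)
  Node 4: index 1 -> 1 (same)
  Node 5: index 2 -> 4 (moved)
  Node 6: index 3 -> 5 (moved)
  Node 7: index 5 -> 2 (moved)
Nodes that changed position: 0 3 5 6 7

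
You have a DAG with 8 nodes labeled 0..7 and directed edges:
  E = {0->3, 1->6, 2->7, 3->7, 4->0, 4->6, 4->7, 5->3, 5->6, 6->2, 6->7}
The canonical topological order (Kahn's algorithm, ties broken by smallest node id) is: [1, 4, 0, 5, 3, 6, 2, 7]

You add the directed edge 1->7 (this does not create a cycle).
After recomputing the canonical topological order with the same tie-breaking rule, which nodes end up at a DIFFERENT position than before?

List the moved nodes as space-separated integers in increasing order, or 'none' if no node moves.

Old toposort: [1, 4, 0, 5, 3, 6, 2, 7]
Added edge 1->7
Recompute Kahn (smallest-id tiebreak):
  initial in-degrees: [1, 0, 1, 2, 0, 0, 3, 5]
  ready (indeg=0): [1, 4, 5]
  pop 1: indeg[6]->2; indeg[7]->4 | ready=[4, 5] | order so far=[1]
  pop 4: indeg[0]->0; indeg[6]->1; indeg[7]->3 | ready=[0, 5] | order so far=[1, 4]
  pop 0: indeg[3]->1 | ready=[5] | order so far=[1, 4, 0]
  pop 5: indeg[3]->0; indeg[6]->0 | ready=[3, 6] | order so far=[1, 4, 0, 5]
  pop 3: indeg[7]->2 | ready=[6] | order so far=[1, 4, 0, 5, 3]
  pop 6: indeg[2]->0; indeg[7]->1 | ready=[2] | order so far=[1, 4, 0, 5, 3, 6]
  pop 2: indeg[7]->0 | ready=[7] | order so far=[1, 4, 0, 5, 3, 6, 2]
  pop 7: no out-edges | ready=[] | order so far=[1, 4, 0, 5, 3, 6, 2, 7]
New canonical toposort: [1, 4, 0, 5, 3, 6, 2, 7]
Compare positions:
  Node 0: index 2 -> 2 (same)
  Node 1: index 0 -> 0 (same)
  Node 2: index 6 -> 6 (same)
  Node 3: index 4 -> 4 (same)
  Node 4: index 1 -> 1 (same)
  Node 5: index 3 -> 3 (same)
  Node 6: index 5 -> 5 (same)
  Node 7: index 7 -> 7 (same)
Nodes that changed position: none

Answer: none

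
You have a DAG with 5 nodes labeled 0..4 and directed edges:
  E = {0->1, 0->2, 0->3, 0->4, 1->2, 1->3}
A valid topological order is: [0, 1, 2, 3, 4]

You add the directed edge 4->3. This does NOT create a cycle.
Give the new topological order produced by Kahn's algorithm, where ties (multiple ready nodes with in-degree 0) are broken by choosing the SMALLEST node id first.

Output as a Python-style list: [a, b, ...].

Answer: [0, 1, 2, 4, 3]

Derivation:
Old toposort: [0, 1, 2, 3, 4]
Added edge: 4->3
Position of 4 (4) > position of 3 (3). Must reorder: 4 must now come before 3.
Run Kahn's algorithm (break ties by smallest node id):
  initial in-degrees: [0, 1, 2, 3, 1]
  ready (indeg=0): [0]
  pop 0: indeg[1]->0; indeg[2]->1; indeg[3]->2; indeg[4]->0 | ready=[1, 4] | order so far=[0]
  pop 1: indeg[2]->0; indeg[3]->1 | ready=[2, 4] | order so far=[0, 1]
  pop 2: no out-edges | ready=[4] | order so far=[0, 1, 2]
  pop 4: indeg[3]->0 | ready=[3] | order so far=[0, 1, 2, 4]
  pop 3: no out-edges | ready=[] | order so far=[0, 1, 2, 4, 3]
  Result: [0, 1, 2, 4, 3]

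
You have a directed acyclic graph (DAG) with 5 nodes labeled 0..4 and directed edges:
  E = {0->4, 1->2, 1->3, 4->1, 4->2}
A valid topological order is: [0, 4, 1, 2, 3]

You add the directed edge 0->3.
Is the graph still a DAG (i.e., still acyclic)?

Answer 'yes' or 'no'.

Answer: yes

Derivation:
Given toposort: [0, 4, 1, 2, 3]
Position of 0: index 0; position of 3: index 4
New edge 0->3: forward
Forward edge: respects the existing order. Still a DAG, same toposort still valid.
Still a DAG? yes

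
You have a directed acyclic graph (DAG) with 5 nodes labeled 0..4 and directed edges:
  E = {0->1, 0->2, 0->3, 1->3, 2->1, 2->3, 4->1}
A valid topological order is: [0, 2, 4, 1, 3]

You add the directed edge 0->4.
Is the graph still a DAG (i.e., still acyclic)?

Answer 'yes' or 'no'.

Answer: yes

Derivation:
Given toposort: [0, 2, 4, 1, 3]
Position of 0: index 0; position of 4: index 2
New edge 0->4: forward
Forward edge: respects the existing order. Still a DAG, same toposort still valid.
Still a DAG? yes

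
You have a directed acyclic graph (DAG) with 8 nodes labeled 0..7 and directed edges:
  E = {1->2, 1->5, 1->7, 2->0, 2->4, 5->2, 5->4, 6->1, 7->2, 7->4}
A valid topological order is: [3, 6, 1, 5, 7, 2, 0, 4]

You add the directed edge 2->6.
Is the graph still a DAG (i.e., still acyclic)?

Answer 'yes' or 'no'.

Given toposort: [3, 6, 1, 5, 7, 2, 0, 4]
Position of 2: index 5; position of 6: index 1
New edge 2->6: backward (u after v in old order)
Backward edge: old toposort is now invalid. Check if this creates a cycle.
Does 6 already reach 2? Reachable from 6: [0, 1, 2, 4, 5, 6, 7]. YES -> cycle!
Still a DAG? no

Answer: no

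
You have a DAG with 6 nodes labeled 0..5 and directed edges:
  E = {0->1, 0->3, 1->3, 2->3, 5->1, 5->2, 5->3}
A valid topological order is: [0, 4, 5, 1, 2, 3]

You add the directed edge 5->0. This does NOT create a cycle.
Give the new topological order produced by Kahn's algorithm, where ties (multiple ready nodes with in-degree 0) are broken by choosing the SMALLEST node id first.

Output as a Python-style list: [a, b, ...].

Answer: [4, 5, 0, 1, 2, 3]

Derivation:
Old toposort: [0, 4, 5, 1, 2, 3]
Added edge: 5->0
Position of 5 (2) > position of 0 (0). Must reorder: 5 must now come before 0.
Run Kahn's algorithm (break ties by smallest node id):
  initial in-degrees: [1, 2, 1, 4, 0, 0]
  ready (indeg=0): [4, 5]
  pop 4: no out-edges | ready=[5] | order so far=[4]
  pop 5: indeg[0]->0; indeg[1]->1; indeg[2]->0; indeg[3]->3 | ready=[0, 2] | order so far=[4, 5]
  pop 0: indeg[1]->0; indeg[3]->2 | ready=[1, 2] | order so far=[4, 5, 0]
  pop 1: indeg[3]->1 | ready=[2] | order so far=[4, 5, 0, 1]
  pop 2: indeg[3]->0 | ready=[3] | order so far=[4, 5, 0, 1, 2]
  pop 3: no out-edges | ready=[] | order so far=[4, 5, 0, 1, 2, 3]
  Result: [4, 5, 0, 1, 2, 3]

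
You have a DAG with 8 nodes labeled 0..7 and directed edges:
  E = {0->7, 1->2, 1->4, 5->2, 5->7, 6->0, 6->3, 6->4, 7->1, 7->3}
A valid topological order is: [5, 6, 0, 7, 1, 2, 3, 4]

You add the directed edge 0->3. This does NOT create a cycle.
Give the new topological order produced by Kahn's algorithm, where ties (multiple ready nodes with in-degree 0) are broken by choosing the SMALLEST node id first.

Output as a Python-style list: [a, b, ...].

Answer: [5, 6, 0, 7, 1, 2, 3, 4]

Derivation:
Old toposort: [5, 6, 0, 7, 1, 2, 3, 4]
Added edge: 0->3
Position of 0 (2) < position of 3 (6). Old order still valid.
Run Kahn's algorithm (break ties by smallest node id):
  initial in-degrees: [1, 1, 2, 3, 2, 0, 0, 2]
  ready (indeg=0): [5, 6]
  pop 5: indeg[2]->1; indeg[7]->1 | ready=[6] | order so far=[5]
  pop 6: indeg[0]->0; indeg[3]->2; indeg[4]->1 | ready=[0] | order so far=[5, 6]
  pop 0: indeg[3]->1; indeg[7]->0 | ready=[7] | order so far=[5, 6, 0]
  pop 7: indeg[1]->0; indeg[3]->0 | ready=[1, 3] | order so far=[5, 6, 0, 7]
  pop 1: indeg[2]->0; indeg[4]->0 | ready=[2, 3, 4] | order so far=[5, 6, 0, 7, 1]
  pop 2: no out-edges | ready=[3, 4] | order so far=[5, 6, 0, 7, 1, 2]
  pop 3: no out-edges | ready=[4] | order so far=[5, 6, 0, 7, 1, 2, 3]
  pop 4: no out-edges | ready=[] | order so far=[5, 6, 0, 7, 1, 2, 3, 4]
  Result: [5, 6, 0, 7, 1, 2, 3, 4]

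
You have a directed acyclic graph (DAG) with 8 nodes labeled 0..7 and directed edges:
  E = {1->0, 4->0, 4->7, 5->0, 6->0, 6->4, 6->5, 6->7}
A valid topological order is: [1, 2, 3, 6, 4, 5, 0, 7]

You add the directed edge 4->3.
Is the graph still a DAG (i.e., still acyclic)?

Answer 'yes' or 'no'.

Given toposort: [1, 2, 3, 6, 4, 5, 0, 7]
Position of 4: index 4; position of 3: index 2
New edge 4->3: backward (u after v in old order)
Backward edge: old toposort is now invalid. Check if this creates a cycle.
Does 3 already reach 4? Reachable from 3: [3]. NO -> still a DAG (reorder needed).
Still a DAG? yes

Answer: yes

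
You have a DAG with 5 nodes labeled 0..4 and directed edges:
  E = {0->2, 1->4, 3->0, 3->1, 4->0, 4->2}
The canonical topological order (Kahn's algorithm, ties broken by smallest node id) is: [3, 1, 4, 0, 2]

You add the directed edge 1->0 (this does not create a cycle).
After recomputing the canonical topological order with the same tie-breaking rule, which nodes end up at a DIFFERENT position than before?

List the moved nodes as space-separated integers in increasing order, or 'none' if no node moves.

Old toposort: [3, 1, 4, 0, 2]
Added edge 1->0
Recompute Kahn (smallest-id tiebreak):
  initial in-degrees: [3, 1, 2, 0, 1]
  ready (indeg=0): [3]
  pop 3: indeg[0]->2; indeg[1]->0 | ready=[1] | order so far=[3]
  pop 1: indeg[0]->1; indeg[4]->0 | ready=[4] | order so far=[3, 1]
  pop 4: indeg[0]->0; indeg[2]->1 | ready=[0] | order so far=[3, 1, 4]
  pop 0: indeg[2]->0 | ready=[2] | order so far=[3, 1, 4, 0]
  pop 2: no out-edges | ready=[] | order so far=[3, 1, 4, 0, 2]
New canonical toposort: [3, 1, 4, 0, 2]
Compare positions:
  Node 0: index 3 -> 3 (same)
  Node 1: index 1 -> 1 (same)
  Node 2: index 4 -> 4 (same)
  Node 3: index 0 -> 0 (same)
  Node 4: index 2 -> 2 (same)
Nodes that changed position: none

Answer: none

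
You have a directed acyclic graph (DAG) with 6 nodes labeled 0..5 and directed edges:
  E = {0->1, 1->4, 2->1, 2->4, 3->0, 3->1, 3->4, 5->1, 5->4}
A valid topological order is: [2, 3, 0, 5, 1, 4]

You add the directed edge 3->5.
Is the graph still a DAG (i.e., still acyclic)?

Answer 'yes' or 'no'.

Given toposort: [2, 3, 0, 5, 1, 4]
Position of 3: index 1; position of 5: index 3
New edge 3->5: forward
Forward edge: respects the existing order. Still a DAG, same toposort still valid.
Still a DAG? yes

Answer: yes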